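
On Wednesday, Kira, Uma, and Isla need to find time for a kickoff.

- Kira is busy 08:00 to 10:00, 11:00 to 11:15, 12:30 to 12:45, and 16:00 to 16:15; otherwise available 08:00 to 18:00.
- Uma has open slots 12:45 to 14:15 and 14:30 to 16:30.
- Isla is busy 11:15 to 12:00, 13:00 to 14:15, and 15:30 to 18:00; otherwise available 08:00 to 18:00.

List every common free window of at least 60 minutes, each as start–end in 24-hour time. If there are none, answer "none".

14:30–15:30

Kira free within 08:00–18:00: 10:00–11:00, 11:15–12:30, 12:45–16:00, 16:15–18:00.
Isla free within 08:00–18:00: 08:00–11:15, 12:00–13:00, 14:15–15:30.
Kira ∩ Uma: 12:45–14:15, 14:30–16:00, 16:15–16:30.
Kira ∩ Uma ∩ Isla: 12:45–13:00, 14:30–15:30.
Windows ≥ 60 min: 14:30–15:30.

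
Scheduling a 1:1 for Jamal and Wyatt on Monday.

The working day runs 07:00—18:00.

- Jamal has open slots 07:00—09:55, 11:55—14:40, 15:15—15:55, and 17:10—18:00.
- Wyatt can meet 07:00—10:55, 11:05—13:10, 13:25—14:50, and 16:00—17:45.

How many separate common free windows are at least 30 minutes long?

4

Jamal ∩ Wyatt: 07:00–09:55, 11:55–13:10, 13:25–14:40, 17:10–17:45.
Windows ≥ 30 min: 07:00–09:55, 11:55–13:10, 13:25–14:40, 17:10–17:45.
That's 4 windows.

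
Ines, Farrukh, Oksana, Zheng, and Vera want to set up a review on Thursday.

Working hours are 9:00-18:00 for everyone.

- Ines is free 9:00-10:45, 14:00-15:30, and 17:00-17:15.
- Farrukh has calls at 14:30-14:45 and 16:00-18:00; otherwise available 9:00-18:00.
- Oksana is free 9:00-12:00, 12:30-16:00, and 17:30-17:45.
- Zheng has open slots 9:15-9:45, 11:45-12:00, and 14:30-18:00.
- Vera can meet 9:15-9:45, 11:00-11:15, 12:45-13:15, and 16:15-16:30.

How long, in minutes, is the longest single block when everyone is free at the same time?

Farrukh free within 09:00–18:00: 09:00–14:30, 14:45–16:00.
Ines ∩ Farrukh: 09:00–10:45, 14:00–14:30, 14:45–15:30.
Ines ∩ Farrukh ∩ Oksana: 09:00–10:45, 14:00–14:30, 14:45–15:30.
Ines ∩ Farrukh ∩ Oksana ∩ Zheng: 09:15–09:45, 14:45–15:30.
Ines ∩ Farrukh ∩ Oksana ∩ Zheng ∩ Vera: 09:15–09:45.
Single common window of 30 minutes.

30 minutes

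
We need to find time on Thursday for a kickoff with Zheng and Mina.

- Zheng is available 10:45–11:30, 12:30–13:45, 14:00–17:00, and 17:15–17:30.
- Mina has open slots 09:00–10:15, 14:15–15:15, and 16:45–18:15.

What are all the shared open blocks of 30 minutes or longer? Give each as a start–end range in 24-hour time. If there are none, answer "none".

14:15–15:15

Zheng ∩ Mina: 14:15–15:15, 16:45–17:00, 17:15–17:30.
Windows ≥ 30 min: 14:15–15:15.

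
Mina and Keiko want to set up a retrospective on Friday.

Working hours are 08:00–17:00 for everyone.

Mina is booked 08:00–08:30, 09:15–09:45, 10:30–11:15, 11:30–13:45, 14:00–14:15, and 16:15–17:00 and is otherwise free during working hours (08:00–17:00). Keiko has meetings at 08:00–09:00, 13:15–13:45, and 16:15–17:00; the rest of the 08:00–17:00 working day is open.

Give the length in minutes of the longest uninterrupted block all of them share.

120 minutes

Mina free within 08:00–17:00: 08:30–09:15, 09:45–10:30, 11:15–11:30, 13:45–14:00, 14:15–16:15.
Keiko free within 08:00–17:00: 09:00–13:15, 13:45–16:15.
Mina ∩ Keiko: 09:00–09:15, 09:45–10:30, 11:15–11:30, 13:45–14:00, 14:15–16:15.
Common window lengths: 15, 45, 15, 15, 120 min; longest is 120.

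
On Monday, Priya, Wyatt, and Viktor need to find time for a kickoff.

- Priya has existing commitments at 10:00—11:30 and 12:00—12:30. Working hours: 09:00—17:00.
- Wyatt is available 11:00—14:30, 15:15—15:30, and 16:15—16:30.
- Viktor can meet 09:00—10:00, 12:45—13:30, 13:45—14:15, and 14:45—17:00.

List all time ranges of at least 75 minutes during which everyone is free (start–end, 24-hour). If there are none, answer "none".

none

Priya free within 09:00–17:00: 09:00–10:00, 11:30–12:00, 12:30–17:00.
Priya ∩ Wyatt: 11:30–12:00, 12:30–14:30, 15:15–15:30, 16:15–16:30.
Priya ∩ Wyatt ∩ Viktor: 12:45–13:30, 13:45–14:15, 15:15–15:30, 16:15–16:30.
Windows ≥ 75 min: (none).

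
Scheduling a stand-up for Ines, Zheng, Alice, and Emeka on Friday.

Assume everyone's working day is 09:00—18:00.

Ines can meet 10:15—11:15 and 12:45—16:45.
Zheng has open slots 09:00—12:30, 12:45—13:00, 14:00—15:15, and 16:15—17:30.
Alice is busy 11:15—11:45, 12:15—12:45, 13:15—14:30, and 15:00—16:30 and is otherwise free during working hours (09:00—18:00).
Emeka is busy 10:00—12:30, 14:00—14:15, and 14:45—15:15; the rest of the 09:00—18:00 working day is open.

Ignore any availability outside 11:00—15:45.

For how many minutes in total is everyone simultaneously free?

Alice free within 09:00–18:00: 09:00–11:15, 11:45–12:15, 12:45–13:15, 14:30–15:00, 16:30–18:00.
Emeka free within 09:00–18:00: 09:00–10:00, 12:30–14:00, 14:15–14:45, 15:15–18:00.
Ines ∩ Zheng: 10:15–11:15, 12:45–13:00, 14:00–15:15, 16:15–16:45.
Ines ∩ Zheng ∩ Alice: 10:15–11:15, 12:45–13:00, 14:30–15:00, 16:30–16:45.
Ines ∩ Zheng ∩ Alice ∩ Emeka: 12:45–13:00, 14:30–14:45, 16:30–16:45.
Restricted to 11:00–15:45: 12:45–13:00, 14:30–14:45.
Total common minutes: 15 + 15 = 30.

30 minutes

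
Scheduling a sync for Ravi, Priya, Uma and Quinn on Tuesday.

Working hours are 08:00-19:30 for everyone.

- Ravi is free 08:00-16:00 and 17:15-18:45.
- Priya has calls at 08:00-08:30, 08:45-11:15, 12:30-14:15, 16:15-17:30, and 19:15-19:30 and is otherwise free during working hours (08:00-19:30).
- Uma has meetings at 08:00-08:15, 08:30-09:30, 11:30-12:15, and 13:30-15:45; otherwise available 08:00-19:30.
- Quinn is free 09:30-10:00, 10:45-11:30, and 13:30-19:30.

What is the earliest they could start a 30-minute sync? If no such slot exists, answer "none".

17:30

Priya free within 08:00–19:30: 08:30–08:45, 11:15–12:30, 14:15–16:15, 17:30–19:15.
Uma free within 08:00–19:30: 08:15–08:30, 09:30–11:30, 12:15–13:30, 15:45–19:30.
Ravi ∩ Priya: 08:30–08:45, 11:15–12:30, 14:15–16:00, 17:30–18:45.
Ravi ∩ Priya ∩ Uma: 11:15–11:30, 12:15–12:30, 15:45–16:00, 17:30–18:45.
Ravi ∩ Priya ∩ Uma ∩ Quinn: 11:15–11:30, 15:45–16:00, 17:30–18:45.
Windows ≥ 30 min: 17:30–18:45.
Earliest such window starts at 17:30.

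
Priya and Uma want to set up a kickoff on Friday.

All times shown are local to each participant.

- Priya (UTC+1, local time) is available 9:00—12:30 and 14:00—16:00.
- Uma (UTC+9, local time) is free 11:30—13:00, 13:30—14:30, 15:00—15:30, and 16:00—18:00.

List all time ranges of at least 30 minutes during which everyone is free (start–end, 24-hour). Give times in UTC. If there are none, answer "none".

08:00–09:00

Priya → UTC: 08:00–11:30, 13:00–15:00.
Uma → UTC: 02:30–04:00, 04:30–05:30, 06:00–06:30, 07:00–09:00.
Priya ∩ Uma: 08:00–09:00.
Windows ≥ 30 min: 08:00–09:00.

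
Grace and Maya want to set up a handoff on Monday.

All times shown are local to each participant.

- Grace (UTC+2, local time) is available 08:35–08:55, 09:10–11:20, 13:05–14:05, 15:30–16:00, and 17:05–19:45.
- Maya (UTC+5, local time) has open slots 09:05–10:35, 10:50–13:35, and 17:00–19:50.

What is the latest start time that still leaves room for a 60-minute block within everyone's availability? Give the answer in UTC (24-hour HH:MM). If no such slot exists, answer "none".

07:35

Grace → UTC: 06:35–06:55, 07:10–09:20, 11:05–12:05, 13:30–14:00, 15:05–17:45.
Maya → UTC: 04:05–05:35, 05:50–08:35, 12:00–14:50.
Grace ∩ Maya: 06:35–06:55, 07:10–08:35, 12:00–12:05, 13:30–14:00.
Windows ≥ 60 min: 07:10–08:35.
Latest start in the last window 07:10–08:35 is 08:35 − 60 min = 07:35.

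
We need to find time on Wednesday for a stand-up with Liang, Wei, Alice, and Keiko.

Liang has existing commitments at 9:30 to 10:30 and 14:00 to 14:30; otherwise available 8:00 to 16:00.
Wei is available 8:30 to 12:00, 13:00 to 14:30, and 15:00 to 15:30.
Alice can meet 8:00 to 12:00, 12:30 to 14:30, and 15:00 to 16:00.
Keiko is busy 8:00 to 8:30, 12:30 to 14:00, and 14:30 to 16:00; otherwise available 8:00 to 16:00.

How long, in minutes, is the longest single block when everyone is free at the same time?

Liang free within 08:00–16:00: 08:00–09:30, 10:30–14:00, 14:30–16:00.
Keiko free within 08:00–16:00: 08:30–12:30, 14:00–14:30.
Liang ∩ Wei: 08:30–09:30, 10:30–12:00, 13:00–14:00, 15:00–15:30.
Liang ∩ Wei ∩ Alice: 08:30–09:30, 10:30–12:00, 13:00–14:00, 15:00–15:30.
Liang ∩ Wei ∩ Alice ∩ Keiko: 08:30–09:30, 10:30–12:00.
Common window lengths: 60, 90 min; longest is 90.

90 minutes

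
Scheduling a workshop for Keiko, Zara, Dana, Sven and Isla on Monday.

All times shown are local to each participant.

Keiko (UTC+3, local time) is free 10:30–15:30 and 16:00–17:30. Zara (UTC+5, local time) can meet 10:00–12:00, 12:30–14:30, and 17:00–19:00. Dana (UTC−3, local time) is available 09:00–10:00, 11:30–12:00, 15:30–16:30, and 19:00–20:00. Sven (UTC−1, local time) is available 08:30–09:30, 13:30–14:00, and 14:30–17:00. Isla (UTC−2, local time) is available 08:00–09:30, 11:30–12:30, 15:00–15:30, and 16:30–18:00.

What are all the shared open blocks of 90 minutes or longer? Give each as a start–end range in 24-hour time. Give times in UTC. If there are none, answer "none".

Keiko → UTC: 07:30–12:30, 13:00–14:30.
Zara → UTC: 05:00–07:00, 07:30–09:30, 12:00–14:00.
Dana → UTC: 12:00–13:00, 14:30–15:00, 18:30–19:30, 22:00–23:00.
Sven → UTC: 09:30–10:30, 14:30–15:00, 15:30–18:00.
Isla → UTC: 10:00–11:30, 13:30–14:30, 17:00–17:30, 18:30–20:00.
Keiko ∩ Zara: 07:30–09:30, 12:00–12:30, 13:00–14:00.
Keiko ∩ Zara ∩ Dana: 12:00–12:30.
Keiko ∩ Zara ∩ Dana ∩ Sven: (none).
Keiko ∩ Zara ∩ Dana ∩ Sven ∩ Isla: (none).
Windows ≥ 90 min: (none).

none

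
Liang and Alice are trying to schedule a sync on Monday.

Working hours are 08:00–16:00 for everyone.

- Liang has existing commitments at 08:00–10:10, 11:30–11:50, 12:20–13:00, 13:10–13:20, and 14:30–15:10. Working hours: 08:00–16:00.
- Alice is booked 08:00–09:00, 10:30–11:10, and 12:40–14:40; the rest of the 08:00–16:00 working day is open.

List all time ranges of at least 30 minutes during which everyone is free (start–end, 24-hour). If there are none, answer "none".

Liang free within 08:00–16:00: 10:10–11:30, 11:50–12:20, 13:00–13:10, 13:20–14:30, 15:10–16:00.
Alice free within 08:00–16:00: 09:00–10:30, 11:10–12:40, 14:40–16:00.
Liang ∩ Alice: 10:10–10:30, 11:10–11:30, 11:50–12:20, 15:10–16:00.
Windows ≥ 30 min: 11:50–12:20, 15:10–16:00.

11:50–12:20, 15:10–16:00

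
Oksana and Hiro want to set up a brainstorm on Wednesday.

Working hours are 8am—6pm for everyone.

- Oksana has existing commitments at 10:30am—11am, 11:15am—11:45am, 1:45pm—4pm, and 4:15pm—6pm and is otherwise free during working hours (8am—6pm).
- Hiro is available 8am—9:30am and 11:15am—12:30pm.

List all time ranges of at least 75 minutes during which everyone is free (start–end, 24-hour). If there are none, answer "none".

Oksana free within 08:00–18:00: 08:00–10:30, 11:00–11:15, 11:45–13:45, 16:00–16:15.
Oksana ∩ Hiro: 08:00–09:30, 11:45–12:30.
Windows ≥ 75 min: 08:00–09:30.

08:00–09:30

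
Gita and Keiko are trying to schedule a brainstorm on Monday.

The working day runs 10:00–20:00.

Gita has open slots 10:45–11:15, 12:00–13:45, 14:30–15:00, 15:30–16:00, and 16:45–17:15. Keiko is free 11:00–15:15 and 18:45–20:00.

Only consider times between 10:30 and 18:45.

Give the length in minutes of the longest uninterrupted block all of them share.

105 minutes

Gita ∩ Keiko: 11:00–11:15, 12:00–13:45, 14:30–15:00.
Restricted to 10:30–18:45: 11:00–11:15, 12:00–13:45, 14:30–15:00.
Common window lengths: 15, 105, 30 min; longest is 105.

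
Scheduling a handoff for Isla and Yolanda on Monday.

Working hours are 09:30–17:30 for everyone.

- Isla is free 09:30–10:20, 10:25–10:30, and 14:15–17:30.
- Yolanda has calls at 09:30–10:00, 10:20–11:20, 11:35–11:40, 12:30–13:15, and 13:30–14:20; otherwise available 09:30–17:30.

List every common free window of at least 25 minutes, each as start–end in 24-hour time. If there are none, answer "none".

14:20–17:30

Yolanda free within 09:30–17:30: 10:00–10:20, 11:20–11:35, 11:40–12:30, 13:15–13:30, 14:20–17:30.
Isla ∩ Yolanda: 10:00–10:20, 14:20–17:30.
Windows ≥ 25 min: 14:20–17:30.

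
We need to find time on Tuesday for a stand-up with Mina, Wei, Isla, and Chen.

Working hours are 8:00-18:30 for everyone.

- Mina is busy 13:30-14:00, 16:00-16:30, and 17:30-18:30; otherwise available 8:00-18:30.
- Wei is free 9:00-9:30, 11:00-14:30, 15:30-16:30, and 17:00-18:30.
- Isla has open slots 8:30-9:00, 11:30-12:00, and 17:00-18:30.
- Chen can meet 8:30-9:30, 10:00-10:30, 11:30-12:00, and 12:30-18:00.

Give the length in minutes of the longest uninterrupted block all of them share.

30 minutes

Mina free within 08:00–18:30: 08:00–13:30, 14:00–16:00, 16:30–17:30.
Mina ∩ Wei: 09:00–09:30, 11:00–13:30, 14:00–14:30, 15:30–16:00, 17:00–17:30.
Mina ∩ Wei ∩ Isla: 11:30–12:00, 17:00–17:30.
Mina ∩ Wei ∩ Isla ∩ Chen: 11:30–12:00, 17:00–17:30.
Common window lengths: 30, 30 min; longest is 30.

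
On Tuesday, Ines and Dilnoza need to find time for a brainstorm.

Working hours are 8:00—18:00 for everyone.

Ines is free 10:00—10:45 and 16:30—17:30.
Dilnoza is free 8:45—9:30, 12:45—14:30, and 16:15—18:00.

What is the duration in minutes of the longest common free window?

Ines ∩ Dilnoza: 16:30–17:30.
Single common window of 60 minutes.

60 minutes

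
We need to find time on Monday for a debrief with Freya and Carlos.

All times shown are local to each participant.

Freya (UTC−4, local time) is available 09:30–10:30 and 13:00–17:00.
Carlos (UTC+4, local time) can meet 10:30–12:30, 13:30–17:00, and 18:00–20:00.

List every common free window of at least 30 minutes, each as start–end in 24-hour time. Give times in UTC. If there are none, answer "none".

Freya → UTC: 13:30–14:30, 17:00–21:00.
Carlos → UTC: 06:30–08:30, 09:30–13:00, 14:00–16:00.
Freya ∩ Carlos: 14:00–14:30.
Windows ≥ 30 min: 14:00–14:30.

14:00–14:30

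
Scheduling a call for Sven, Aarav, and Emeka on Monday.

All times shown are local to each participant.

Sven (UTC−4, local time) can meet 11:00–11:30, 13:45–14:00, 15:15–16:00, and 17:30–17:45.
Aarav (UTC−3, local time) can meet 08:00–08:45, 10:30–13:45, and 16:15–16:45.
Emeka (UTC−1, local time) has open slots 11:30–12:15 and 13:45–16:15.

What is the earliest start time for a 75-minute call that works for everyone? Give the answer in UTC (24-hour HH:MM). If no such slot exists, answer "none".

Sven → UTC: 15:00–15:30, 17:45–18:00, 19:15–20:00, 21:30–21:45.
Aarav → UTC: 11:00–11:45, 13:30–16:45, 19:15–19:45.
Emeka → UTC: 12:30–13:15, 14:45–17:15.
Sven ∩ Aarav: 15:00–15:30, 19:15–19:45.
Sven ∩ Aarav ∩ Emeka: 15:00–15:30.
Windows ≥ 75 min: (none).

none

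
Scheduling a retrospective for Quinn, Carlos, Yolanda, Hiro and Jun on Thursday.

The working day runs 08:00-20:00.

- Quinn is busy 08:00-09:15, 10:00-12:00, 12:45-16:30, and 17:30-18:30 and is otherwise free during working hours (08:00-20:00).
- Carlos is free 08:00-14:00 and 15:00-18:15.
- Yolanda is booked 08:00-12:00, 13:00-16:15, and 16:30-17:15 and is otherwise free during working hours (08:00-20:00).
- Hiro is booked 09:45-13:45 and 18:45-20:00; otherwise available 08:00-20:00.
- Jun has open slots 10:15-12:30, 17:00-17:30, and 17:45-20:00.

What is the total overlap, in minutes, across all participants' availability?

15 minutes

Quinn free within 08:00–20:00: 09:15–10:00, 12:00–12:45, 16:30–17:30, 18:30–20:00.
Yolanda free within 08:00–20:00: 12:00–13:00, 16:15–16:30, 17:15–20:00.
Hiro free within 08:00–20:00: 08:00–09:45, 13:45–18:45.
Quinn ∩ Carlos: 09:15–10:00, 12:00–12:45, 16:30–17:30.
Quinn ∩ Carlos ∩ Yolanda: 12:00–12:45, 17:15–17:30.
Quinn ∩ Carlos ∩ Yolanda ∩ Hiro: 17:15–17:30.
Quinn ∩ Carlos ∩ Yolanda ∩ Hiro ∩ Jun: 17:15–17:30.
Total common minutes: 15.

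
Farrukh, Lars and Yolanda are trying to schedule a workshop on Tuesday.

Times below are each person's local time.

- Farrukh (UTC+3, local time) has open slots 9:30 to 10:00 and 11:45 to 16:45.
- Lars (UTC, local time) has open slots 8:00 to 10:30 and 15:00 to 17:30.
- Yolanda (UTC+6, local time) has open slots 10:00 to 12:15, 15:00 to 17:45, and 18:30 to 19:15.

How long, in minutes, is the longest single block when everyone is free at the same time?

Farrukh → UTC: 06:30–07:00, 08:45–13:45.
Lars → UTC: 08:00–10:30, 15:00–17:30.
Yolanda → UTC: 04:00–06:15, 09:00–11:45, 12:30–13:15.
Farrukh ∩ Lars: 08:45–10:30.
Farrukh ∩ Lars ∩ Yolanda: 09:00–10:30.
Single common window of 90 minutes.

90 minutes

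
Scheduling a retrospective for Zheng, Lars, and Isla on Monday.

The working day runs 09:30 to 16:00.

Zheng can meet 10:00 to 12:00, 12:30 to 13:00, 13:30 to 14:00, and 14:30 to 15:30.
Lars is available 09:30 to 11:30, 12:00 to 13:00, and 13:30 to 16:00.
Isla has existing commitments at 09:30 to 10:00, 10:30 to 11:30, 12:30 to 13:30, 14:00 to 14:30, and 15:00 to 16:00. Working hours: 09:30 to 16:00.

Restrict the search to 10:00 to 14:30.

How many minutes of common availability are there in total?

Isla free within 09:30–16:00: 10:00–10:30, 11:30–12:30, 13:30–14:00, 14:30–15:00.
Zheng ∩ Lars: 10:00–11:30, 12:30–13:00, 13:30–14:00, 14:30–15:30.
Zheng ∩ Lars ∩ Isla: 10:00–10:30, 13:30–14:00, 14:30–15:00.
Restricted to 10:00–14:30: 10:00–10:30, 13:30–14:00.
Total common minutes: 30 + 30 = 60.

60 minutes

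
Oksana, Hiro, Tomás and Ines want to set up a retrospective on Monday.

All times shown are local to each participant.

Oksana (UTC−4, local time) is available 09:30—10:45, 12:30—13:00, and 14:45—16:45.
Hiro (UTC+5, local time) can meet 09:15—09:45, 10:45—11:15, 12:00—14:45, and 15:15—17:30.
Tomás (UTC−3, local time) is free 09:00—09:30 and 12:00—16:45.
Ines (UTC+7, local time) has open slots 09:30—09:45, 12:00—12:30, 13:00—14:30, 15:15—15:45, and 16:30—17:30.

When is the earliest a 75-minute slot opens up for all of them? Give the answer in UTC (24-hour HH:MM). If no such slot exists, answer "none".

Oksana → UTC: 13:30–14:45, 16:30–17:00, 18:45–20:45.
Hiro → UTC: 04:15–04:45, 05:45–06:15, 07:00–09:45, 10:15–12:30.
Tomás → UTC: 12:00–12:30, 15:00–19:45.
Ines → UTC: 02:30–02:45, 05:00–05:30, 06:00–07:30, 08:15–08:45, 09:30–10:30.
Oksana ∩ Hiro: (none).
Oksana ∩ Hiro ∩ Tomás: (none).
Oksana ∩ Hiro ∩ Tomás ∩ Ines: (none).
Windows ≥ 75 min: (none).

none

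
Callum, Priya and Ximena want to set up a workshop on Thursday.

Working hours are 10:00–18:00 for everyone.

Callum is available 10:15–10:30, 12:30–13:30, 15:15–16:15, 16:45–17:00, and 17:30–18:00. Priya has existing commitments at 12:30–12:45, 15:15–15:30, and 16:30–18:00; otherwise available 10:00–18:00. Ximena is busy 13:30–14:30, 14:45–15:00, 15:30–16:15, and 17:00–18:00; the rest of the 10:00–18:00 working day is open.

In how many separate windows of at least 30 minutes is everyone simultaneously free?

1

Priya free within 10:00–18:00: 10:00–12:30, 12:45–15:15, 15:30–16:30.
Ximena free within 10:00–18:00: 10:00–13:30, 14:30–14:45, 15:00–15:30, 16:15–17:00.
Callum ∩ Priya: 10:15–10:30, 12:45–13:30, 15:30–16:15.
Callum ∩ Priya ∩ Ximena: 10:15–10:30, 12:45–13:30.
Windows ≥ 30 min: 12:45–13:30.
That's 1 window.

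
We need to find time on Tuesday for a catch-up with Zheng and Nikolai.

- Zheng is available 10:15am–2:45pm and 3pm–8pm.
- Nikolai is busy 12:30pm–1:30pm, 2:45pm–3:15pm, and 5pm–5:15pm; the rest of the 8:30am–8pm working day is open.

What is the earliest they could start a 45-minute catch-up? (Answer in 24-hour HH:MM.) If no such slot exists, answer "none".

10:15

Nikolai free within 08:30–20:00: 08:30–12:30, 13:30–14:45, 15:15–17:00, 17:15–20:00.
Zheng ∩ Nikolai: 10:15–12:30, 13:30–14:45, 15:15–17:00, 17:15–20:00.
Windows ≥ 45 min: 10:15–12:30, 13:30–14:45, 15:15–17:00, 17:15–20:00.
Earliest such window starts at 10:15.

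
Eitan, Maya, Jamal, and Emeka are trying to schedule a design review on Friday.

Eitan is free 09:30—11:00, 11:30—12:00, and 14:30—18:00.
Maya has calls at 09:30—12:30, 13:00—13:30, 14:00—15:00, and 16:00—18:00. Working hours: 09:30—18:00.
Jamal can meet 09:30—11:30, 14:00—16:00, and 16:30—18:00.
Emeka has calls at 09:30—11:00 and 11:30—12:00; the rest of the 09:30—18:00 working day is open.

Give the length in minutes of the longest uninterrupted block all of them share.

Maya free within 09:30–18:00: 12:30–13:00, 13:30–14:00, 15:00–16:00.
Emeka free within 09:30–18:00: 11:00–11:30, 12:00–18:00.
Eitan ∩ Maya: 15:00–16:00.
Eitan ∩ Maya ∩ Jamal: 15:00–16:00.
Eitan ∩ Maya ∩ Jamal ∩ Emeka: 15:00–16:00.
Single common window of 60 minutes.

60 minutes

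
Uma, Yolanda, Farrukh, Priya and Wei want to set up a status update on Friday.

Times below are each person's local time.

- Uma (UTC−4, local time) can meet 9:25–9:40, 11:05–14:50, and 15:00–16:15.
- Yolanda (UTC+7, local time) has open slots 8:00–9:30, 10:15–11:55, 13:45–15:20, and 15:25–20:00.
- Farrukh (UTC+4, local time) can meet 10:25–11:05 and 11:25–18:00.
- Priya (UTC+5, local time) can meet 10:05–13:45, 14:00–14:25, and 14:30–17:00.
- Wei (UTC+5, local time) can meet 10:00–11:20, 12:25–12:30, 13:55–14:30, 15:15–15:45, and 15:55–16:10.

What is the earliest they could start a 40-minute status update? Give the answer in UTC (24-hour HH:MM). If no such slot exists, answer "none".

none

Uma → UTC: 13:25–13:40, 15:05–18:50, 19:00–20:15.
Yolanda → UTC: 01:00–02:30, 03:15–04:55, 06:45–08:20, 08:25–13:00.
Farrukh → UTC: 06:25–07:05, 07:25–14:00.
Priya → UTC: 05:05–08:45, 09:00–09:25, 09:30–12:00.
Wei → UTC: 05:00–06:20, 07:25–07:30, 08:55–09:30, 10:15–10:45, 10:55–11:10.
Uma ∩ Yolanda: (none).
Uma ∩ Yolanda ∩ Farrukh: (none).
Uma ∩ Yolanda ∩ Farrukh ∩ Priya: (none).
Uma ∩ Yolanda ∩ Farrukh ∩ Priya ∩ Wei: (none).
Windows ≥ 40 min: (none).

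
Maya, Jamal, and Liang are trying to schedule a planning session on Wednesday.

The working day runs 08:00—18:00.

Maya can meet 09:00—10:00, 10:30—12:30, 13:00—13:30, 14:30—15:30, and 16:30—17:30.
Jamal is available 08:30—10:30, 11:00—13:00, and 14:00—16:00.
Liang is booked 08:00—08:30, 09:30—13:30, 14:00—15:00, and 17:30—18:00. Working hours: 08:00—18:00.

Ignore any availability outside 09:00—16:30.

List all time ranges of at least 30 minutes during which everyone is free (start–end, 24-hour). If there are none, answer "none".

09:00–09:30, 15:00–15:30

Liang free within 08:00–18:00: 08:30–09:30, 13:30–14:00, 15:00–17:30.
Maya ∩ Jamal: 09:00–10:00, 11:00–12:30, 14:30–15:30.
Maya ∩ Jamal ∩ Liang: 09:00–09:30, 15:00–15:30.
Restricted to 09:00–16:30: 09:00–09:30, 15:00–15:30.
Windows ≥ 30 min: 09:00–09:30, 15:00–15:30.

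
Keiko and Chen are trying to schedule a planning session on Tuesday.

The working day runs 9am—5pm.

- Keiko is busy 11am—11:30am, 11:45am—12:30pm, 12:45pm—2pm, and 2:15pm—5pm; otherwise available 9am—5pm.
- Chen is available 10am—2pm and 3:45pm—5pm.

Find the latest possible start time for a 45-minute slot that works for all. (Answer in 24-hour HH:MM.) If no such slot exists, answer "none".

10:15

Keiko free within 09:00–17:00: 09:00–11:00, 11:30–11:45, 12:30–12:45, 14:00–14:15.
Keiko ∩ Chen: 10:00–11:00, 11:30–11:45, 12:30–12:45.
Windows ≥ 45 min: 10:00–11:00.
Latest start in the last window 10:00–11:00 is 11:00 − 45 min = 10:15.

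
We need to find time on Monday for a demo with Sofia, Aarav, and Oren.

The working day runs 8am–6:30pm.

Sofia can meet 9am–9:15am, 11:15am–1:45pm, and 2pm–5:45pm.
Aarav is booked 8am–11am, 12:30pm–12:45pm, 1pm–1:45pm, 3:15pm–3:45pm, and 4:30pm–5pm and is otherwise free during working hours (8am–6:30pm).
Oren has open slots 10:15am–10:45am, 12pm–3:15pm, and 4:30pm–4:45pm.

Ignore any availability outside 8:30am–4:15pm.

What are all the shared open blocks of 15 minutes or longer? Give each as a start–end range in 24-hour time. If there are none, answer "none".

12:00–12:30, 12:45–13:00, 14:00–15:15

Aarav free within 08:00–18:30: 11:00–12:30, 12:45–13:00, 13:45–15:15, 15:45–16:30, 17:00–18:30.
Sofia ∩ Aarav: 11:15–12:30, 12:45–13:00, 14:00–15:15, 15:45–16:30, 17:00–17:45.
Sofia ∩ Aarav ∩ Oren: 12:00–12:30, 12:45–13:00, 14:00–15:15.
Restricted to 08:30–16:15: 12:00–12:30, 12:45–13:00, 14:00–15:15.
Windows ≥ 15 min: 12:00–12:30, 12:45–13:00, 14:00–15:15.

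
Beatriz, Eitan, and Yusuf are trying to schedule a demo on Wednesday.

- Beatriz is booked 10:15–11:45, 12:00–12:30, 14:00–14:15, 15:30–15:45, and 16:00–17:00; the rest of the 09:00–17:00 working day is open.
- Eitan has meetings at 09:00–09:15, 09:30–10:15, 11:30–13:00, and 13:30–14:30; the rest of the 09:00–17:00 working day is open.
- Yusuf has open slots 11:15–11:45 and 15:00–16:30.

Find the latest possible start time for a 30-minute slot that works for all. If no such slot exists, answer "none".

Beatriz free within 09:00–17:00: 09:00–10:15, 11:45–12:00, 12:30–14:00, 14:15–15:30, 15:45–16:00.
Eitan free within 09:00–17:00: 09:15–09:30, 10:15–11:30, 13:00–13:30, 14:30–17:00.
Beatriz ∩ Eitan: 09:15–09:30, 13:00–13:30, 14:30–15:30, 15:45–16:00.
Beatriz ∩ Eitan ∩ Yusuf: 15:00–15:30, 15:45–16:00.
Windows ≥ 30 min: 15:00–15:30.
Latest start in the last window 15:00–15:30 is 15:30 − 30 min = 15:00.

15:00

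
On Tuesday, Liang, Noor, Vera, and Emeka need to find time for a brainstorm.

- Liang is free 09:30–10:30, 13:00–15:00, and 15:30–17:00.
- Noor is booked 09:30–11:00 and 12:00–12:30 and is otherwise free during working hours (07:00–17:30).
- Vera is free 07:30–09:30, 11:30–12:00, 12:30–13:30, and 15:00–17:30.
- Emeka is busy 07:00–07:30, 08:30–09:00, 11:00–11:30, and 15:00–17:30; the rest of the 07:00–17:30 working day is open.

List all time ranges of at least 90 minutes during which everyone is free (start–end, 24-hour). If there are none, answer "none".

none

Noor free within 07:00–17:30: 07:00–09:30, 11:00–12:00, 12:30–17:30.
Emeka free within 07:00–17:30: 07:30–08:30, 09:00–11:00, 11:30–15:00.
Liang ∩ Noor: 13:00–15:00, 15:30–17:00.
Liang ∩ Noor ∩ Vera: 13:00–13:30, 15:30–17:00.
Liang ∩ Noor ∩ Vera ∩ Emeka: 13:00–13:30.
Windows ≥ 90 min: (none).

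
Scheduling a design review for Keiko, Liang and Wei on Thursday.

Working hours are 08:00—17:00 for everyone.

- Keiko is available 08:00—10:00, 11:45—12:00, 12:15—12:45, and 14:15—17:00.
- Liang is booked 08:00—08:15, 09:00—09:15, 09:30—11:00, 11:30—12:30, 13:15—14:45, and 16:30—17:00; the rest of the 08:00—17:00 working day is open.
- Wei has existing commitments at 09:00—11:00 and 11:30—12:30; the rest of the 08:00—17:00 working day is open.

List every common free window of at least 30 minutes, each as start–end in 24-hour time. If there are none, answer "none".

08:15–09:00, 14:45–16:30

Liang free within 08:00–17:00: 08:15–09:00, 09:15–09:30, 11:00–11:30, 12:30–13:15, 14:45–16:30.
Wei free within 08:00–17:00: 08:00–09:00, 11:00–11:30, 12:30–17:00.
Keiko ∩ Liang: 08:15–09:00, 09:15–09:30, 12:30–12:45, 14:45–16:30.
Keiko ∩ Liang ∩ Wei: 08:15–09:00, 12:30–12:45, 14:45–16:30.
Windows ≥ 30 min: 08:15–09:00, 14:45–16:30.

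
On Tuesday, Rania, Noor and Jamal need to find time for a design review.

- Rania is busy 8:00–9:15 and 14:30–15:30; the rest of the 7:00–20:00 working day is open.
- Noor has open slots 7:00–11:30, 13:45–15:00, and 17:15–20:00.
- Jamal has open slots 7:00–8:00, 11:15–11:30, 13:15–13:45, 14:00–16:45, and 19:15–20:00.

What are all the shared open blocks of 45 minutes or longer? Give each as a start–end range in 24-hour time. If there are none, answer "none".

07:00–08:00, 19:15–20:00

Rania free within 07:00–20:00: 07:00–08:00, 09:15–14:30, 15:30–20:00.
Rania ∩ Noor: 07:00–08:00, 09:15–11:30, 13:45–14:30, 17:15–20:00.
Rania ∩ Noor ∩ Jamal: 07:00–08:00, 11:15–11:30, 14:00–14:30, 19:15–20:00.
Windows ≥ 45 min: 07:00–08:00, 19:15–20:00.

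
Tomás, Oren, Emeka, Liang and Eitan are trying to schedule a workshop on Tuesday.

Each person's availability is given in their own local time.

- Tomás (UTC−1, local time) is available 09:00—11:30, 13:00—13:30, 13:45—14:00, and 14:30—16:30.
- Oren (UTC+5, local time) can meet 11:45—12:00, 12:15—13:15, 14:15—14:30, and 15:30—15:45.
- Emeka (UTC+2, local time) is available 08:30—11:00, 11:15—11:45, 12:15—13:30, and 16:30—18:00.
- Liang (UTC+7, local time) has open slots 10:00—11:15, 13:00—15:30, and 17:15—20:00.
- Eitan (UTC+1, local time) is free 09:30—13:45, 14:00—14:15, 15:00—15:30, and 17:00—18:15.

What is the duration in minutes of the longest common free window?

Tomás → UTC: 10:00–12:30, 14:00–14:30, 14:45–15:00, 15:30–17:30.
Oren → UTC: 06:45–07:00, 07:15–08:15, 09:15–09:30, 10:30–10:45.
Emeka → UTC: 06:30–09:00, 09:15–09:45, 10:15–11:30, 14:30–16:00.
Liang → UTC: 03:00–04:15, 06:00–08:30, 10:15–13:00.
Eitan → UTC: 08:30–12:45, 13:00–13:15, 14:00–14:30, 16:00–17:15.
Tomás ∩ Oren: 10:30–10:45.
Tomás ∩ Oren ∩ Emeka: 10:30–10:45.
Tomás ∩ Oren ∩ Emeka ∩ Liang: 10:30–10:45.
Tomás ∩ Oren ∩ Emeka ∩ Liang ∩ Eitan: 10:30–10:45.
Single common window of 15 minutes.

15 minutes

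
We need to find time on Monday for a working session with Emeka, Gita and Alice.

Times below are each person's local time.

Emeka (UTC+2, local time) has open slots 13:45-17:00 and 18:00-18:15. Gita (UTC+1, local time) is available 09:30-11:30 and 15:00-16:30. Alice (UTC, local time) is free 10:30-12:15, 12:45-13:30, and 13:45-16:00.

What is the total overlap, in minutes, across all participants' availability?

Emeka → UTC: 11:45–15:00, 16:00–16:15.
Gita → UTC: 08:30–10:30, 14:00–15:30.
Alice → UTC: 10:30–12:15, 12:45–13:30, 13:45–16:00.
Emeka ∩ Gita: 14:00–15:00.
Emeka ∩ Gita ∩ Alice: 14:00–15:00.
Total common minutes: 60.

60 minutes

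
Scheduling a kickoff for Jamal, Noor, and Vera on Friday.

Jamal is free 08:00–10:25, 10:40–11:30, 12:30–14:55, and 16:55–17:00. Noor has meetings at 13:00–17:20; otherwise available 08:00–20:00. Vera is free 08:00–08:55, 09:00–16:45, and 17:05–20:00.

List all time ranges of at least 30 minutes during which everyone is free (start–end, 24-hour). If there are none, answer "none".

08:00–08:55, 09:00–10:25, 10:40–11:30, 12:30–13:00

Noor free within 08:00–20:00: 08:00–13:00, 17:20–20:00.
Jamal ∩ Noor: 08:00–10:25, 10:40–11:30, 12:30–13:00.
Jamal ∩ Noor ∩ Vera: 08:00–08:55, 09:00–10:25, 10:40–11:30, 12:30–13:00.
Windows ≥ 30 min: 08:00–08:55, 09:00–10:25, 10:40–11:30, 12:30–13:00.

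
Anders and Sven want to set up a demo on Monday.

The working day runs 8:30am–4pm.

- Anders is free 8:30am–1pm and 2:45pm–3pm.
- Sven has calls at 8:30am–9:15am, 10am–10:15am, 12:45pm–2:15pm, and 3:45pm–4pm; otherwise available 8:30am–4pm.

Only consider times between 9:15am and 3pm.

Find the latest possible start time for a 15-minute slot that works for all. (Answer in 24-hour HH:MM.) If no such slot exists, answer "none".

14:45

Sven free within 08:30–16:00: 09:15–10:00, 10:15–12:45, 14:15–15:45.
Anders ∩ Sven: 09:15–10:00, 10:15–12:45, 14:45–15:00.
Restricted to 09:15–15:00: 09:15–10:00, 10:15–12:45, 14:45–15:00.
Windows ≥ 15 min: 09:15–10:00, 10:15–12:45, 14:45–15:00.
Latest start in the last window 14:45–15:00 is 15:00 − 15 min = 14:45.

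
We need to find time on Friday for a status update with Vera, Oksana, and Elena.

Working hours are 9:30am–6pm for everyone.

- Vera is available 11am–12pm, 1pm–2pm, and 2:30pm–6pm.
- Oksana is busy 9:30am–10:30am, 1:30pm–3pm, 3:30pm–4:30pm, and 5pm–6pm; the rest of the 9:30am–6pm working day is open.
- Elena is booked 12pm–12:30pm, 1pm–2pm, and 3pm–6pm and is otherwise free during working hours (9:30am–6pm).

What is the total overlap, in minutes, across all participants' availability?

Oksana free within 09:30–18:00: 10:30–13:30, 15:00–15:30, 16:30–17:00.
Elena free within 09:30–18:00: 09:30–12:00, 12:30–13:00, 14:00–15:00.
Vera ∩ Oksana: 11:00–12:00, 13:00–13:30, 15:00–15:30, 16:30–17:00.
Vera ∩ Oksana ∩ Elena: 11:00–12:00.
Total common minutes: 60.

60 minutes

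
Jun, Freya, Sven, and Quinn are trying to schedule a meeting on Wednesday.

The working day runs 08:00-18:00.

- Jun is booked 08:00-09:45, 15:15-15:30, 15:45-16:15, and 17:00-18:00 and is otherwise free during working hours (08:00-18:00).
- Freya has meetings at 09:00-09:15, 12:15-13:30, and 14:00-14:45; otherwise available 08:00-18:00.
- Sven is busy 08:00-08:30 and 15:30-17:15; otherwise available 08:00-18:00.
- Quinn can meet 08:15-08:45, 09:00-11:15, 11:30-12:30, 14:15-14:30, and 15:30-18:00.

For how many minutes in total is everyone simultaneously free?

Jun free within 08:00–18:00: 09:45–15:15, 15:30–15:45, 16:15–17:00.
Freya free within 08:00–18:00: 08:00–09:00, 09:15–12:15, 13:30–14:00, 14:45–18:00.
Sven free within 08:00–18:00: 08:30–15:30, 17:15–18:00.
Jun ∩ Freya: 09:45–12:15, 13:30–14:00, 14:45–15:15, 15:30–15:45, 16:15–17:00.
Jun ∩ Freya ∩ Sven: 09:45–12:15, 13:30–14:00, 14:45–15:15.
Jun ∩ Freya ∩ Sven ∩ Quinn: 09:45–11:15, 11:30–12:15.
Total common minutes: 90 + 45 = 135.

135 minutes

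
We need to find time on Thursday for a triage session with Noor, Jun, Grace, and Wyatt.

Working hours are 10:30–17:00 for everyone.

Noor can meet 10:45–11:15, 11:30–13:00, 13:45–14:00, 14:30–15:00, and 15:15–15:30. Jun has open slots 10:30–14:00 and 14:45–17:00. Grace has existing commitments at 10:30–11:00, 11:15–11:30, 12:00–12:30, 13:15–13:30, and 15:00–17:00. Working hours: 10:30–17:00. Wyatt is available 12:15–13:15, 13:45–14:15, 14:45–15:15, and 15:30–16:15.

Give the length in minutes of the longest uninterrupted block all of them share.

Grace free within 10:30–17:00: 11:00–11:15, 11:30–12:00, 12:30–13:15, 13:30–15:00.
Noor ∩ Jun: 10:45–11:15, 11:30–13:00, 13:45–14:00, 14:45–15:00, 15:15–15:30.
Noor ∩ Jun ∩ Grace: 11:00–11:15, 11:30–12:00, 12:30–13:00, 13:45–14:00, 14:45–15:00.
Noor ∩ Jun ∩ Grace ∩ Wyatt: 12:30–13:00, 13:45–14:00, 14:45–15:00.
Common window lengths: 30, 15, 15 min; longest is 30.

30 minutes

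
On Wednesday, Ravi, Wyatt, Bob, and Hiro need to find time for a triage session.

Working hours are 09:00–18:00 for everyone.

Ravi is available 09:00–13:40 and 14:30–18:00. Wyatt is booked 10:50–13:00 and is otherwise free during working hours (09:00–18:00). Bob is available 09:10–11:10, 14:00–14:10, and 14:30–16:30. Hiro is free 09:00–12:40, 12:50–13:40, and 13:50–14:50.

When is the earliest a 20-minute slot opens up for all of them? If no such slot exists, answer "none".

Wyatt free within 09:00–18:00: 09:00–10:50, 13:00–18:00.
Ravi ∩ Wyatt: 09:00–10:50, 13:00–13:40, 14:30–18:00.
Ravi ∩ Wyatt ∩ Bob: 09:10–10:50, 14:30–16:30.
Ravi ∩ Wyatt ∩ Bob ∩ Hiro: 09:10–10:50, 14:30–14:50.
Windows ≥ 20 min: 09:10–10:50, 14:30–14:50.
Earliest such window starts at 09:10.

09:10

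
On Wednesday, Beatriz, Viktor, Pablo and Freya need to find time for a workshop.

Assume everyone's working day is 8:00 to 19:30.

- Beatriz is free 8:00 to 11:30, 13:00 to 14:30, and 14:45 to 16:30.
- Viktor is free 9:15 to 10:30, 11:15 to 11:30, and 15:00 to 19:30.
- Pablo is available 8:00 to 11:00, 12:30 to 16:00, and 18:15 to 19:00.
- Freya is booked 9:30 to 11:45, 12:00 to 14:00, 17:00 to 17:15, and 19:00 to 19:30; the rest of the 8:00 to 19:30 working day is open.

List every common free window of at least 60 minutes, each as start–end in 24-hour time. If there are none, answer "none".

15:00–16:00

Freya free within 08:00–19:30: 08:00–09:30, 11:45–12:00, 14:00–17:00, 17:15–19:00.
Beatriz ∩ Viktor: 09:15–10:30, 11:15–11:30, 15:00–16:30.
Beatriz ∩ Viktor ∩ Pablo: 09:15–10:30, 15:00–16:00.
Beatriz ∩ Viktor ∩ Pablo ∩ Freya: 09:15–09:30, 15:00–16:00.
Windows ≥ 60 min: 15:00–16:00.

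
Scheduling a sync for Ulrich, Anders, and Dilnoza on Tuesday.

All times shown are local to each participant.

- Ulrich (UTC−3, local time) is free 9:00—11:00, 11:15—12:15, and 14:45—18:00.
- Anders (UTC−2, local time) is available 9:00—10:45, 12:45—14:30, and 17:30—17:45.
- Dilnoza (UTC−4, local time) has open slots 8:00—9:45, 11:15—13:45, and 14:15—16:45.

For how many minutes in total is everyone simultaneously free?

Ulrich → UTC: 12:00–14:00, 14:15–15:15, 17:45–21:00.
Anders → UTC: 11:00–12:45, 14:45–16:30, 19:30–19:45.
Dilnoza → UTC: 12:00–13:45, 15:15–17:45, 18:15–20:45.
Ulrich ∩ Anders: 12:00–12:45, 14:45–15:15, 19:30–19:45.
Ulrich ∩ Anders ∩ Dilnoza: 12:00–12:45, 19:30–19:45.
Total common minutes: 45 + 15 = 60.

60 minutes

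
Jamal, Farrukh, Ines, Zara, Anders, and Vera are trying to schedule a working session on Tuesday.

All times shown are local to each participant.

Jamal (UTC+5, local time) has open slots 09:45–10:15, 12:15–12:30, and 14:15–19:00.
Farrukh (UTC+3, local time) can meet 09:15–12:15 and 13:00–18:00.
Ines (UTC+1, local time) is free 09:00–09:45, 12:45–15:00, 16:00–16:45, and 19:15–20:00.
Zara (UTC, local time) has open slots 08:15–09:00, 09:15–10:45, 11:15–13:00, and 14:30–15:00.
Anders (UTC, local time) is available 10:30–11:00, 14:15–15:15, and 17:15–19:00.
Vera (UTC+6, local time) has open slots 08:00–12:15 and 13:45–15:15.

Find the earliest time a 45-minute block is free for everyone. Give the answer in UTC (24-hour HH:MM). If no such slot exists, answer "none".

Jamal → UTC: 04:45–05:15, 07:15–07:30, 09:15–14:00.
Farrukh → UTC: 06:15–09:15, 10:00–15:00.
Ines → UTC: 08:00–08:45, 11:45–14:00, 15:00–15:45, 18:15–19:00.
Zara → UTC: 08:15–09:00, 09:15–10:45, 11:15–13:00, 14:30–15:00.
Anders → UTC: 10:30–11:00, 14:15–15:15, 17:15–19:00.
Vera → UTC: 02:00–06:15, 07:45–09:15.
Jamal ∩ Farrukh: 07:15–07:30, 10:00–14:00.
Jamal ∩ Farrukh ∩ Ines: 11:45–14:00.
Jamal ∩ Farrukh ∩ Ines ∩ Zara: 11:45–13:00.
Jamal ∩ Farrukh ∩ Ines ∩ Zara ∩ Anders: (none).
Jamal ∩ Farrukh ∩ Ines ∩ Zara ∩ Anders ∩ Vera: (none).
Windows ≥ 45 min: (none).

none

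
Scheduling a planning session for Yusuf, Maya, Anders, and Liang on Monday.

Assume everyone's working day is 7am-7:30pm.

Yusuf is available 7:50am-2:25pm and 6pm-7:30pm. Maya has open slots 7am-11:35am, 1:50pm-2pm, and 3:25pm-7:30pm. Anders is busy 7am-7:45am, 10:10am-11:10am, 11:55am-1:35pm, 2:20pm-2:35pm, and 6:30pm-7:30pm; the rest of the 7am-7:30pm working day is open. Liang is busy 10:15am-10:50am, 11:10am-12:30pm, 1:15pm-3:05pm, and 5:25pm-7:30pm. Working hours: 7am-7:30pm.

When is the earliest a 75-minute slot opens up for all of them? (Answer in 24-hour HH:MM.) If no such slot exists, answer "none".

Anders free within 07:00–19:30: 07:45–10:10, 11:10–11:55, 13:35–14:20, 14:35–18:30.
Liang free within 07:00–19:30: 07:00–10:15, 10:50–11:10, 12:30–13:15, 15:05–17:25.
Yusuf ∩ Maya: 07:50–11:35, 13:50–14:00, 18:00–19:30.
Yusuf ∩ Maya ∩ Anders: 07:50–10:10, 11:10–11:35, 13:50–14:00, 18:00–18:30.
Yusuf ∩ Maya ∩ Anders ∩ Liang: 07:50–10:10.
Windows ≥ 75 min: 07:50–10:10.
Earliest such window starts at 07:50.

07:50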